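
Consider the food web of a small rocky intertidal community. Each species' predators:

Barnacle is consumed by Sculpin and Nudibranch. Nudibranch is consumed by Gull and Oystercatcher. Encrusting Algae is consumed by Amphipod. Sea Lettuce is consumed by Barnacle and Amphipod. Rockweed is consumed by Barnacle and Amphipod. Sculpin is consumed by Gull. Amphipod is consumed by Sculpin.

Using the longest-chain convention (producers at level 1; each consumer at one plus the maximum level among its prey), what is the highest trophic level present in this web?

Producers (level 1): Sea Lettuce, Encrusting Algae, Rockweed.
Sea Lettuce → Barnacle → Nudibranch → Oystercatcher gives Oystercatcher level 4.
No species has a prey at level 4, so no species reaches level 5.

4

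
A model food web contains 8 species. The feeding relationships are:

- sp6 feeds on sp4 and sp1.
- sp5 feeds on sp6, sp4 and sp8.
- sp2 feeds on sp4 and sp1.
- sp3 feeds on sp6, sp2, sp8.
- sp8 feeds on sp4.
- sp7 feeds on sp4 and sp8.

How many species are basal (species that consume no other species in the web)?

Basal species (no prey listed): sp4, sp1.
Count: 2.

2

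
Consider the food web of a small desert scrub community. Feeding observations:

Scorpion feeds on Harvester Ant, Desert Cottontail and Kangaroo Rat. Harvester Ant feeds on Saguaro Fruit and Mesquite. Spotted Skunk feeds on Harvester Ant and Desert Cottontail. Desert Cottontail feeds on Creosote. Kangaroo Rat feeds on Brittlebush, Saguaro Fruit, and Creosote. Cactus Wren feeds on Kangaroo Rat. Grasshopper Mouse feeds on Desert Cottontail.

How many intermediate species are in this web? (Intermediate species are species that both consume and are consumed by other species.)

3

Intermediate species (has both prey and predators): Harvester Ant, Desert Cottontail, Kangaroo Rat.
Count: 3.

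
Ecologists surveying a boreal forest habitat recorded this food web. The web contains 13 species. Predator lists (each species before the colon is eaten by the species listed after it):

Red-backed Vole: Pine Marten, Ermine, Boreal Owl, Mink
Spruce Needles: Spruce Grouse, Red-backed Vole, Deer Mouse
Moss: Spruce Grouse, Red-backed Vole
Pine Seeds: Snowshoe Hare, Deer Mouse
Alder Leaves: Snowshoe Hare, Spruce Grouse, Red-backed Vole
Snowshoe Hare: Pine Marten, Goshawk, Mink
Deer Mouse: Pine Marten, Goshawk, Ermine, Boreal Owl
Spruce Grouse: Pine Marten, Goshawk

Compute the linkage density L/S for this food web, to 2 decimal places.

L/S = 1.77

There are L = 23 links among S = 13 species.
L/S = 23/13 = 1.7692 ≈ 1.77.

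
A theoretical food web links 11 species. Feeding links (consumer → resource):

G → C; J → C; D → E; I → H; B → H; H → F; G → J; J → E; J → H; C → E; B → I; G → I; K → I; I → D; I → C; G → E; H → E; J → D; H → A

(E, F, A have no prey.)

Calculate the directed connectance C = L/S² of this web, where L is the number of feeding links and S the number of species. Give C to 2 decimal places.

C = 0.16

The web has S = 11 species and L = 19 feeding links.
C = L / S² = 19 / 121 = 0.1570 ≈ 0.16.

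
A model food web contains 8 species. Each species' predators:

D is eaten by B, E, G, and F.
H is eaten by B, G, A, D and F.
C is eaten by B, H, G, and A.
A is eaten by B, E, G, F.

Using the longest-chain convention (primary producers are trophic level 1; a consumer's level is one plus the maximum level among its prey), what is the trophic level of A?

Trophic level 3

C is a producer → level 1.
H eats C → level 2.
A eats H (level 2); other prey at levels: C 1 → level 3.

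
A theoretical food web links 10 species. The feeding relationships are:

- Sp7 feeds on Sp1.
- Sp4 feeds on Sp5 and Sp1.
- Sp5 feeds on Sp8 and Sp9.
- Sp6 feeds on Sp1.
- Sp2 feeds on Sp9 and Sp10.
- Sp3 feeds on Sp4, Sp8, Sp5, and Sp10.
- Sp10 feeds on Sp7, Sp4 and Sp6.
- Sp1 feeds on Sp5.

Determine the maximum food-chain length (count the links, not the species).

5 links

One longest chain: Sp9 → Sp5 → Sp1 → Sp4 → Sp10 → Sp3.
It has 6 species and 5 links.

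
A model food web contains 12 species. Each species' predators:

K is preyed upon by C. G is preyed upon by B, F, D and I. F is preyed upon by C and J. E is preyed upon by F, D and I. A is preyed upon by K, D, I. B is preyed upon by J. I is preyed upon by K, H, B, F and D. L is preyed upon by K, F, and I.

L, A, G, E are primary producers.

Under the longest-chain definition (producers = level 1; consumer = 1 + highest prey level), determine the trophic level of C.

L is a producer → level 1.
I eats L (level 1); other prey at levels: A 1, G 1, E 1 → level 2.
K eats I (level 2); other prey at levels: L 1, A 1 → level 3.
C eats K (level 3); other prey at levels: F 3 → level 4.

Trophic level 4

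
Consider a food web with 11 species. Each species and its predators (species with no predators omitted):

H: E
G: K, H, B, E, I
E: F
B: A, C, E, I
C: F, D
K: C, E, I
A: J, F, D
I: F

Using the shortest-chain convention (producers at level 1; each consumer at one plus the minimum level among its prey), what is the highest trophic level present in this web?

Producers (level 1): G.
Following each consumer down to its lowest-level prey: G → B → A → J (levels 1 through 4).
All prey of J (A 3) are at level 3 or above, so J is at level 1 + 3 = 4.
Every consumer has at least one prey at level 3 or below, so none exceeds level 4.

4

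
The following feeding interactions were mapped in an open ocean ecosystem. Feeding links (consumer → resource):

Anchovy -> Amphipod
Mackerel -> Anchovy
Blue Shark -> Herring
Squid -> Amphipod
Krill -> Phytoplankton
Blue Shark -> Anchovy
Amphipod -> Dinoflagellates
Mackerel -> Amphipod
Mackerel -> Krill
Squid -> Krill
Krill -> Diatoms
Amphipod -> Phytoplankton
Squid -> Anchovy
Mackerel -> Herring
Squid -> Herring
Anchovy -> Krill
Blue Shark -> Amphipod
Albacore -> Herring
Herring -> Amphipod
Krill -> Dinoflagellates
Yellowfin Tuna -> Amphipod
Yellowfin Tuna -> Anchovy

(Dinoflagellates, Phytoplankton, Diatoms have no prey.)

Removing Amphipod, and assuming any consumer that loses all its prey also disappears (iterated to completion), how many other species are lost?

2

Remove Amphipod.
Round 1: Herring (all prey gone) → extinct.
Round 2: Albacore (all prey gone) → extinct.
No further losses. Total secondary extinctions: 2.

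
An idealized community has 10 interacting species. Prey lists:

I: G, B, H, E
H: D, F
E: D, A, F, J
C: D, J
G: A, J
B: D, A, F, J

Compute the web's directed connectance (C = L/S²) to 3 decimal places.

C = 0.180

The web has S = 10 species and L = 18 feeding links.
C = L / S² = 18 / 100 = 0.1800 ≈ 0.180.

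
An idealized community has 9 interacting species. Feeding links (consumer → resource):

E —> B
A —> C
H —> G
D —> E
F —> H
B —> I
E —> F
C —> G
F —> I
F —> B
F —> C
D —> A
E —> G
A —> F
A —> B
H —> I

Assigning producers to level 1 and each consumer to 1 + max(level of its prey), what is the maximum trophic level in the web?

Producers (level 1): I, G.
I → B → F → E → D gives D level 5.
No species has a prey at level 5, so no species reaches level 6.

5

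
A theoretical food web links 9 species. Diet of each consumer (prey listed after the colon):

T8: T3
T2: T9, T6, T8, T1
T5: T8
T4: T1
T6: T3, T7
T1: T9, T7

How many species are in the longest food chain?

3 species

One longest chain: T3 → T6 → T2.
It has 3 species and 2 links.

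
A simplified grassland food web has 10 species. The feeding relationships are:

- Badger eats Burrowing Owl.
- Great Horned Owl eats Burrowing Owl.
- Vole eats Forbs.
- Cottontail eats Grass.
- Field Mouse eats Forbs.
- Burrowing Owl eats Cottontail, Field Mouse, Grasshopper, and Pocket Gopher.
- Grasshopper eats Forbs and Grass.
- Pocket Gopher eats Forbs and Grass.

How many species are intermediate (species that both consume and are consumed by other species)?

Intermediate species (has both prey and predators): Pocket Gopher, Field Mouse, Cottontail, Grasshopper, Burrowing Owl.
Count: 5.

5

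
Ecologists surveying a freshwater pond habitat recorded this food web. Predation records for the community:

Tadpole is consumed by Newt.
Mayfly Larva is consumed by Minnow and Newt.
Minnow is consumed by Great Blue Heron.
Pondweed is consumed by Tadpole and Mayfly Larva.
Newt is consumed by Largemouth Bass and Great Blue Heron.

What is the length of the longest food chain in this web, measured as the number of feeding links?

3 links

One longest chain: Pondweed → Mayfly Larva → Minnow → Great Blue Heron.
It has 4 species and 3 links.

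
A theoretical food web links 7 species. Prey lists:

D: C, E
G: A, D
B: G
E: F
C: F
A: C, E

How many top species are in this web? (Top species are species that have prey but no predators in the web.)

1

Top species (has prey, but nothing eats it): B.
Count: 1.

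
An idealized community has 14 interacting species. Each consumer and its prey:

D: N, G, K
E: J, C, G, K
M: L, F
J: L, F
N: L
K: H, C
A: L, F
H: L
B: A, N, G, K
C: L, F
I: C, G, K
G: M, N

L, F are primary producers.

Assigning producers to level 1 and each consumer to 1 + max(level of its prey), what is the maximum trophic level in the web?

Producers (level 1): L, F.
L → M → G → D gives D level 4.
No species has a prey at level 4, so no species reaches level 5.

4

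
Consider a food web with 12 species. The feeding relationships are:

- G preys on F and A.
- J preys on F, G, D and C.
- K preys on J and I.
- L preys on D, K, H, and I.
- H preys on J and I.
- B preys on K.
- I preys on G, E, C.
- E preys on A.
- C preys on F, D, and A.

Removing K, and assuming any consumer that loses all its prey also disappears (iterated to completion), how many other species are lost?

Remove K.
Round 1: B (all prey gone) → extinct.
No further losses. Total secondary extinctions: 1.

1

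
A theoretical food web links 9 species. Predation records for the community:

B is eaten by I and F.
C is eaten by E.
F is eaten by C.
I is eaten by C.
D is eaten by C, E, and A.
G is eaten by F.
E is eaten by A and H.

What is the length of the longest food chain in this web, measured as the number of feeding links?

One longest chain: B → F → C → E → H.
It has 5 species and 4 links.

4 links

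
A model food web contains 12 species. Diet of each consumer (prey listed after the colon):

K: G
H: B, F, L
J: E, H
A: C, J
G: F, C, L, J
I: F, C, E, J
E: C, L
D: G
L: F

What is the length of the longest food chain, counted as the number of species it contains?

6 species

One longest chain: F → L → E → J → G → D.
It has 6 species and 5 links.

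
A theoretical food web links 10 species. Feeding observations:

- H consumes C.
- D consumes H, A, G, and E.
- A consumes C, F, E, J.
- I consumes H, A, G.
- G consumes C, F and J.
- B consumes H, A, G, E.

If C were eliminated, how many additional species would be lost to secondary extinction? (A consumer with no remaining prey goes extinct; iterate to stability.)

Remove C.
Round 1: H (all prey gone) → extinct.
No further losses. Total secondary extinctions: 1.

1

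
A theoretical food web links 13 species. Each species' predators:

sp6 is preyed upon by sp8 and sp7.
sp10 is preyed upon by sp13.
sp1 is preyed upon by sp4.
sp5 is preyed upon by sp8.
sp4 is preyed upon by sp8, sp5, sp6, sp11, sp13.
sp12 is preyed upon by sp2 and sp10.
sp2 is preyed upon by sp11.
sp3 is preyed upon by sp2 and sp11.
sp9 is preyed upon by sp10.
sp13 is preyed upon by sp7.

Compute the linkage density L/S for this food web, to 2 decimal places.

L/S = 1.31

There are L = 17 links among S = 13 species.
L/S = 17/13 = 1.3077 ≈ 1.31.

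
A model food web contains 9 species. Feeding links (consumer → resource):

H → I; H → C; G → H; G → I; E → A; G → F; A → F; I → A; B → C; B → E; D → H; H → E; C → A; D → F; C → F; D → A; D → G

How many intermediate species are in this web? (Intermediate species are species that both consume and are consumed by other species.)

6

Intermediate species (has both prey and predators): A, C, E, I, H, G.
Count: 6.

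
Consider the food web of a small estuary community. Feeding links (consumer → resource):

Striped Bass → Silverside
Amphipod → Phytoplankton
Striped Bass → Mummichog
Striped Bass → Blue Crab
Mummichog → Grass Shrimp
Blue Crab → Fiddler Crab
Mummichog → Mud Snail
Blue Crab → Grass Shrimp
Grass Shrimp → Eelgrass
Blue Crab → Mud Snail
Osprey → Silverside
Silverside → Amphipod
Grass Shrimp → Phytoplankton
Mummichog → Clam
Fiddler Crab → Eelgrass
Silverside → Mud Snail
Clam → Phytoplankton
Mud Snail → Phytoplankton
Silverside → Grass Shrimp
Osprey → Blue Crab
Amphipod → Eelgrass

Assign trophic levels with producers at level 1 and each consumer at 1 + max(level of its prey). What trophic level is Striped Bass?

Trophic level 4

Eelgrass is a producer → level 1.
Amphipod eats Eelgrass (level 1); other prey at levels: Phytoplankton 1 → level 2.
Silverside eats Amphipod (level 2); other prey at levels: Grass Shrimp 2, Mud Snail 2 → level 3.
Striped Bass eats Silverside (level 3); other prey at levels: Mummichog 3, Blue Crab 3 → level 4.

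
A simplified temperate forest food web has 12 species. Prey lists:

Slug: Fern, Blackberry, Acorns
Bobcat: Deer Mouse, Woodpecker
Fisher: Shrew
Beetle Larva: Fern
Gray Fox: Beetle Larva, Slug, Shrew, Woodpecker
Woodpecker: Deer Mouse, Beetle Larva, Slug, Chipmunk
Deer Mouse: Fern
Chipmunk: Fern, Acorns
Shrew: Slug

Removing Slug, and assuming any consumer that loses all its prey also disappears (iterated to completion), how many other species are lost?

Remove Slug.
Round 1: Shrew (all prey gone) → extinct.
Round 2: Fisher (all prey gone) → extinct.
No further losses. Total secondary extinctions: 2.

2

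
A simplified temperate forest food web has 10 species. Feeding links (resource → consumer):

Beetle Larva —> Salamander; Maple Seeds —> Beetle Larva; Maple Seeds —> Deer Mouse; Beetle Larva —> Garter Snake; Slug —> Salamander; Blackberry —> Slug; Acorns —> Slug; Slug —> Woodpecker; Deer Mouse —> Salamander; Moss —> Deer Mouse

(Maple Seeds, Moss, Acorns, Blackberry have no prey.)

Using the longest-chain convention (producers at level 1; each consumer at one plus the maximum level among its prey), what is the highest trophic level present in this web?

3

Producers (level 1): Maple Seeds, Moss, Acorns, Blackberry.
Acorns → Slug → Woodpecker gives Woodpecker level 3.
No species has a prey at level 3, so no species reaches level 4.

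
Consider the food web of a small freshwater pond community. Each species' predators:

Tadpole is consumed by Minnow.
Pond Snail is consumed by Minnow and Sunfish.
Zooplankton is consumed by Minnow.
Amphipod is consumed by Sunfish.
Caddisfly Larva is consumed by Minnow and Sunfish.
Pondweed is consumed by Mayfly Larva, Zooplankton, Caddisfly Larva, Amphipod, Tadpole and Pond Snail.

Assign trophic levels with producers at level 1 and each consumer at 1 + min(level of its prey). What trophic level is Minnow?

Pondweed is a producer → level 1.
Tadpole eats Pondweed → level 2.
Minnow eats Tadpole → level 3.
No prey of Minnow is below level 2, so 3 is the minimum.

Trophic level 3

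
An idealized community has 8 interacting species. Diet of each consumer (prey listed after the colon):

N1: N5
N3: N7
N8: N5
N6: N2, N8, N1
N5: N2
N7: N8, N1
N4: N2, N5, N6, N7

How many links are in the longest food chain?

One longest chain: N2 → N5 → N8 → N7 → N3.
It has 5 species and 4 links.

4 links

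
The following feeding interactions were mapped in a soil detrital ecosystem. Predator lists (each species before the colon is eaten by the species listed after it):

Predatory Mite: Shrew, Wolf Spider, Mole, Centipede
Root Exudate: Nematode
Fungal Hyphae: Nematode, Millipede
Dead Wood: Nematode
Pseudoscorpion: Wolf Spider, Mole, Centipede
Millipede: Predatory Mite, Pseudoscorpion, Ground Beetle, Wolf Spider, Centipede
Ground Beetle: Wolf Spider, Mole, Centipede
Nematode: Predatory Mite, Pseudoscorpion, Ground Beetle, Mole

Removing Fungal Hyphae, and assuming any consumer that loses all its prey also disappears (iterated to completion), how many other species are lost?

1

Remove Fungal Hyphae.
Round 1: Millipede (all prey gone) → extinct.
No further losses. Total secondary extinctions: 1.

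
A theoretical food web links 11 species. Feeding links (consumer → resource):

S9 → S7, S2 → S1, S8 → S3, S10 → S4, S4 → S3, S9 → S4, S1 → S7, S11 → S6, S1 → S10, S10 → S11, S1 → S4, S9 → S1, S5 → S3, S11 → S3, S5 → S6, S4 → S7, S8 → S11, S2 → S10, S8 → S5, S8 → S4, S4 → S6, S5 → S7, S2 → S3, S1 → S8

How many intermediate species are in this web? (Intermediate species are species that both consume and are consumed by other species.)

6

Intermediate species (has both prey and predators): S5, S11, S4, S10, S8, S1.
Count: 6.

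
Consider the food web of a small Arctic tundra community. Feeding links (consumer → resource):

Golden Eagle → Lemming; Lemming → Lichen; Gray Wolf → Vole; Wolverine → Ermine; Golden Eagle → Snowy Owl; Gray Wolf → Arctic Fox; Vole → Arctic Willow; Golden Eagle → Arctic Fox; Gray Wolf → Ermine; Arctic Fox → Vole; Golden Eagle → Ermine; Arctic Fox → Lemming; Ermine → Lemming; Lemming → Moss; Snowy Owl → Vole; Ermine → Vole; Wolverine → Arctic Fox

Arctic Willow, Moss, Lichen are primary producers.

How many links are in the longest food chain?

One longest chain: Arctic Willow → Vole → Snowy Owl → Golden Eagle.
It has 4 species and 3 links.

3 links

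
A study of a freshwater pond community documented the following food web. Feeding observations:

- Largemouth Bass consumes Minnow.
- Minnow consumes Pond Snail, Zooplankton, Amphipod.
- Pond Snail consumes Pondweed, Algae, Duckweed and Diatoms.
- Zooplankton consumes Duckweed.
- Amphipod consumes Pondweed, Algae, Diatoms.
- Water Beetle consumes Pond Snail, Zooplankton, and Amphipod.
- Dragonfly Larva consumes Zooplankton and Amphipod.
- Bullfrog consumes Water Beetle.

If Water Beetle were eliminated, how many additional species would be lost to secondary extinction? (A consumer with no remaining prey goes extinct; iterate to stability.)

Remove Water Beetle.
Round 1: Bullfrog (all prey gone) → extinct.
No further losses. Total secondary extinctions: 1.

1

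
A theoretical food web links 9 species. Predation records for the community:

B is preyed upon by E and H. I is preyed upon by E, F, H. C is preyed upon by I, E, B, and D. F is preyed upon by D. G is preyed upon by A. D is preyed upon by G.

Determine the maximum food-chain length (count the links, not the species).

One longest chain: C → I → F → D → G → A.
It has 6 species and 5 links.

5 links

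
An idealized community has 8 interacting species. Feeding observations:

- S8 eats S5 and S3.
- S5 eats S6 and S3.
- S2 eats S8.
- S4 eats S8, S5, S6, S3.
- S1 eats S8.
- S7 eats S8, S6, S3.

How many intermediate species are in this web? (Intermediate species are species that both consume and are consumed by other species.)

2

Intermediate species (has both prey and predators): S5, S8.
Count: 2.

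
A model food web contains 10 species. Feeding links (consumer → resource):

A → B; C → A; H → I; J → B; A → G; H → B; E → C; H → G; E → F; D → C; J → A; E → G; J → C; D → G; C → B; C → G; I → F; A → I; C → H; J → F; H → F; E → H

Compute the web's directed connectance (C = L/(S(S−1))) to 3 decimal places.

The web has S = 10 species and L = 22 feeding links.
C = L / (S(S−1)) = 22 / 90 = 0.2444 ≈ 0.244.

C = 0.244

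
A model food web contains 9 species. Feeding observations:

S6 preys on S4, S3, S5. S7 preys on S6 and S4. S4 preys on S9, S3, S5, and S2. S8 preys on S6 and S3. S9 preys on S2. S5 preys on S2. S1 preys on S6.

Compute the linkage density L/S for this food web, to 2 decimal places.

There are L = 14 links among S = 9 species.
L/S = 14/9 = 1.5556 ≈ 1.56.

L/S = 1.56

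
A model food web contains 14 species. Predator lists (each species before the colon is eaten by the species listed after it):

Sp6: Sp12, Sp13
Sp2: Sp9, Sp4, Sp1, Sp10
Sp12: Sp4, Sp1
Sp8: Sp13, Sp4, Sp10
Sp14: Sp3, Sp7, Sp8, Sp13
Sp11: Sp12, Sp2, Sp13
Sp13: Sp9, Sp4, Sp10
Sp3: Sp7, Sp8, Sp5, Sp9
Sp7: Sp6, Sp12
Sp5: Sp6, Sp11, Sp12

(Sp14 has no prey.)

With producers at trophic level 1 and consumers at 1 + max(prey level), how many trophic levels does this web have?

Producers (level 1): Sp14.
Sp14 → Sp3 → Sp5 → Sp11 → Sp2 → Sp4 gives Sp4 level 6.
No species has a prey at level 6, so no species reaches level 7.

6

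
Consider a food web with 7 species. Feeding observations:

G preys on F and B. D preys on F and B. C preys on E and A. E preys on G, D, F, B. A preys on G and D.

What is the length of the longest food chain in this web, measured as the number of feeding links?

One longest chain: B → G → A → C.
It has 4 species and 3 links.

3 links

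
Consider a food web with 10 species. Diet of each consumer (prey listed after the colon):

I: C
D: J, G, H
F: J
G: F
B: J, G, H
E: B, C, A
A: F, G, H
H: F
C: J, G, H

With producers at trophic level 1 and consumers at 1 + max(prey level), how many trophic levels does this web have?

Producers (level 1): J.
J → F → G → B → E gives E level 5.
No species has a prey at level 5, so no species reaches level 6.

5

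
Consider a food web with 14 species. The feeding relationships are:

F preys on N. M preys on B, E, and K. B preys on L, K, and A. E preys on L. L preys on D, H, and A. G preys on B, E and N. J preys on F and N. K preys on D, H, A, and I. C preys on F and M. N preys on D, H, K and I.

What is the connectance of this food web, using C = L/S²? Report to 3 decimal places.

The web has S = 14 species and L = 26 feeding links.
C = L / S² = 26 / 196 = 0.1327 ≈ 0.133.

C = 0.133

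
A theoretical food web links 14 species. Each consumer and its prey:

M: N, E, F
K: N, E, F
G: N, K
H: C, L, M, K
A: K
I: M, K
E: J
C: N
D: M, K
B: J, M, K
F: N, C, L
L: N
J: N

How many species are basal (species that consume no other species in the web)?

Basal species (no prey listed): N.
Count: 1.

1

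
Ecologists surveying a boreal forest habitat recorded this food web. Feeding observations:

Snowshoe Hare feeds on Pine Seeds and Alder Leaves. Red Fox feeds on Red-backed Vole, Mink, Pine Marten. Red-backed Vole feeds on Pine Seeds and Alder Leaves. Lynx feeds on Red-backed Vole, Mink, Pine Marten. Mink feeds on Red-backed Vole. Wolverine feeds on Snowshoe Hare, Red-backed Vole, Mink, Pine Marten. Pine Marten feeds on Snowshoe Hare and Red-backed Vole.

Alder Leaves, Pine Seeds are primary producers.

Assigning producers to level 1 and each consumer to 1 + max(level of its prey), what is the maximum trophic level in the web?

Producers (level 1): Alder Leaves, Pine Seeds.
Alder Leaves → Red-backed Vole → Mink → Red Fox gives Red Fox level 4.
No species has a prey at level 4, so no species reaches level 5.

4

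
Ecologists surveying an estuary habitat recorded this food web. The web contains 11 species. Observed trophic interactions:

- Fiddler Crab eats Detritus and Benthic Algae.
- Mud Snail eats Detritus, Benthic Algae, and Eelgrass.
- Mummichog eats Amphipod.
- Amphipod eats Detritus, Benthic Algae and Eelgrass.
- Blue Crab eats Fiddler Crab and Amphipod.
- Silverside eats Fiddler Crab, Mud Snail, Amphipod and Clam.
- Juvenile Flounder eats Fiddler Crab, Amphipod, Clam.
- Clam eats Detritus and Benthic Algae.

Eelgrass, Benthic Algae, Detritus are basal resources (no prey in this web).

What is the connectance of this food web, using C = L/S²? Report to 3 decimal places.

C = 0.165

The web has S = 11 species and L = 20 feeding links.
C = L / S² = 20 / 121 = 0.1653 ≈ 0.165.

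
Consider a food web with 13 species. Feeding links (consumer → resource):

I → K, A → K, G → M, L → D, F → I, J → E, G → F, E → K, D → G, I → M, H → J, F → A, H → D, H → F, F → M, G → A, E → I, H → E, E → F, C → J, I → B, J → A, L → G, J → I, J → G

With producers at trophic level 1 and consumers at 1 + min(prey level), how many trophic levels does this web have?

Producers (level 1): K, B, M.
Following each consumer down to its lowest-level prey: K → I → J → C (levels 1 through 4).
All prey of C (J 3) are at level 3 or above, so C is at level 1 + 3 = 4.
Every consumer has at least one prey at level 3 or below, so none exceeds level 4.

4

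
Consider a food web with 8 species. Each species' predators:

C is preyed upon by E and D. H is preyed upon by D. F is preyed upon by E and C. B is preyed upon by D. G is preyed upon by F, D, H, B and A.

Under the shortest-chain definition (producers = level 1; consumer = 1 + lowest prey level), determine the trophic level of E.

Trophic level 3

G is a producer → level 1.
F eats G → level 2.
E eats F → level 3.
No prey of E is below level 2, so 3 is the minimum.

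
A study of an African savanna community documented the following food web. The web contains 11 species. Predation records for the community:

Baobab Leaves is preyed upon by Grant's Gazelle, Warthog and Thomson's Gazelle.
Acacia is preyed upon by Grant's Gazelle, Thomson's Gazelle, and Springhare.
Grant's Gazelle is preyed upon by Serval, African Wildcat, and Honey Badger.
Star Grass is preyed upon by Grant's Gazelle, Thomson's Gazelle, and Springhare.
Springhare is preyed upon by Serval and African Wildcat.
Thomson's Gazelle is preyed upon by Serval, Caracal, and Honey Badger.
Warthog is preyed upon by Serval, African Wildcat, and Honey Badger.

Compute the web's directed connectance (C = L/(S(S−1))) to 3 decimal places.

The web has S = 11 species and L = 20 feeding links.
C = L / (S(S−1)) = 20 / 110 = 0.1818 ≈ 0.182.

C = 0.182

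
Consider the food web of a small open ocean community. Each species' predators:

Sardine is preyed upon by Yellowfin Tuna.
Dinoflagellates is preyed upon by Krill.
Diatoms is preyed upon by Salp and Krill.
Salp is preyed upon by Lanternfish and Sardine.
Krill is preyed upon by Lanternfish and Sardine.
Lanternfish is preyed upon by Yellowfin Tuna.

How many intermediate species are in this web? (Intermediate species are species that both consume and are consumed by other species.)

4

Intermediate species (has both prey and predators): Salp, Krill, Lanternfish, Sardine.
Count: 4.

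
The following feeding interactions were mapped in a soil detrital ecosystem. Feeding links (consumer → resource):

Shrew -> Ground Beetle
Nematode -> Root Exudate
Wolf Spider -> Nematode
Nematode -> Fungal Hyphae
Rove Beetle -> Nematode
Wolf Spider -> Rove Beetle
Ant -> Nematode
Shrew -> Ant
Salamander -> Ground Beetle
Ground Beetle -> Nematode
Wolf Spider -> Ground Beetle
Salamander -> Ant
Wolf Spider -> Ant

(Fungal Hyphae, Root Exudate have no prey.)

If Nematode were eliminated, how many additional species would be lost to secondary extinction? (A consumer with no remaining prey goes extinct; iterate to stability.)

Remove Nematode.
Round 1: Rove Beetle (all prey gone), Ant (all prey gone), Ground Beetle (all prey gone) → extinct.
Round 2: Wolf Spider (all prey gone), Salamander (all prey gone), Shrew (all prey gone) → extinct.
No further losses. Total secondary extinctions: 6.

6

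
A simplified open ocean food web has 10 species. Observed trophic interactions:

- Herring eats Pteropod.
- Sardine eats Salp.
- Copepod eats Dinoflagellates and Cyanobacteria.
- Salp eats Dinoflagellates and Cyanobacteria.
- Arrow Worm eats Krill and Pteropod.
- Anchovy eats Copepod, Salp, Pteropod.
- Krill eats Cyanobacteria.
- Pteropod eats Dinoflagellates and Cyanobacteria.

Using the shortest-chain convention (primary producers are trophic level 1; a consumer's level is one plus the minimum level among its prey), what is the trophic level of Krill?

Cyanobacteria is a producer → level 1.
Krill eats Cyanobacteria → level 2.

Trophic level 2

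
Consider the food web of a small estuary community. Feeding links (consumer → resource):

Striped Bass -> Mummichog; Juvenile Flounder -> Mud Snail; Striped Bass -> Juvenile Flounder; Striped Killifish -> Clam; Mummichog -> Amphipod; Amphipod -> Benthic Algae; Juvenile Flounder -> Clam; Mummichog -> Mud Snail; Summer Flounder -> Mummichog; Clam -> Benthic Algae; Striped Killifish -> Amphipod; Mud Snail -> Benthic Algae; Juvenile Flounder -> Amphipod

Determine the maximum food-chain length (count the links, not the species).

3 links

One longest chain: Benthic Algae → Amphipod → Mummichog → Summer Flounder.
It has 4 species and 3 links.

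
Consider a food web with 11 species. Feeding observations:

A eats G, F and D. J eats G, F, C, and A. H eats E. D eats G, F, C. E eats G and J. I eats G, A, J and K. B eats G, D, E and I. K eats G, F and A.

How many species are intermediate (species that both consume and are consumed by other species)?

6

Intermediate species (has both prey and predators): D, A, K, J, I, E.
Count: 6.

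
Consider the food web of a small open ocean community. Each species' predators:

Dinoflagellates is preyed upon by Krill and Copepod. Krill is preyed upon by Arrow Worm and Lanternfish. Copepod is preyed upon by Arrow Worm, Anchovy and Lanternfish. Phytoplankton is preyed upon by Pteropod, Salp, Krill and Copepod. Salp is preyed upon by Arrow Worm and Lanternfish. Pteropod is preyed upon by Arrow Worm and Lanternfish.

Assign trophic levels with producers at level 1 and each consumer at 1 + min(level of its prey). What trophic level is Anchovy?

Trophic level 3

Phytoplankton is a producer → level 1.
Copepod eats Phytoplankton → level 2.
Anchovy eats Copepod → level 3.
No prey of Anchovy is below level 2, so 3 is the minimum.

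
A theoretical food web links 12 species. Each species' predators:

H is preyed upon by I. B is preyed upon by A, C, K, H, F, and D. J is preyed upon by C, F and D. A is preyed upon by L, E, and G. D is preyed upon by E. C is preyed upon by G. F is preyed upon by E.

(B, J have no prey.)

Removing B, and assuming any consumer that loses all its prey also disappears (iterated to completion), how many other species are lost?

Remove B.
Round 1: H (all prey gone), A (all prey gone), K (all prey gone) → extinct.
Round 2: L (all prey gone), I (all prey gone) → extinct.
No further losses. Total secondary extinctions: 5.

5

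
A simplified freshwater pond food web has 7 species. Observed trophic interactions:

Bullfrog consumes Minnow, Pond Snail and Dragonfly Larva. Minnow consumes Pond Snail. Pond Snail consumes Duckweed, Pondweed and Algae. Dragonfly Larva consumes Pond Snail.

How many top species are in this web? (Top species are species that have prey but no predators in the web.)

1

Top species (has prey, but nothing eats it): Bullfrog.
Count: 1.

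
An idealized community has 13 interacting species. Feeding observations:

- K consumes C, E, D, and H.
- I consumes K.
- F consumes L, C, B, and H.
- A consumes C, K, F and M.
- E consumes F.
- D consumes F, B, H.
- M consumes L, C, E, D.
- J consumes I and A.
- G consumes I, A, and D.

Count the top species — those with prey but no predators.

2

Top species (has prey, but nothing eats it): G, J.
Count: 2.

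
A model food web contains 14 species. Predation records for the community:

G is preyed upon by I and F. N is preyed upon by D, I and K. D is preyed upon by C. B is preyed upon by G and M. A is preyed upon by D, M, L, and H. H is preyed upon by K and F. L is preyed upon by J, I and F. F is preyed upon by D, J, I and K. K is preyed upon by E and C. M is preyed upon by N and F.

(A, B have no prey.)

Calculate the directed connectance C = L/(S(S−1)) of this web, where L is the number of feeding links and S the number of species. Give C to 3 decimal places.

The web has S = 14 species and L = 25 feeding links.
C = L / (S(S−1)) = 25 / 182 = 0.1374 ≈ 0.137.

C = 0.137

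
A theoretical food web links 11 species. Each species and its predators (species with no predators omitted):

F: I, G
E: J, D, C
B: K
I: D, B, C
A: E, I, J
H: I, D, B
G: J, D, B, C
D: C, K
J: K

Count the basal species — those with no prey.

3

Basal species (no prey listed): A, H, F.
Count: 3.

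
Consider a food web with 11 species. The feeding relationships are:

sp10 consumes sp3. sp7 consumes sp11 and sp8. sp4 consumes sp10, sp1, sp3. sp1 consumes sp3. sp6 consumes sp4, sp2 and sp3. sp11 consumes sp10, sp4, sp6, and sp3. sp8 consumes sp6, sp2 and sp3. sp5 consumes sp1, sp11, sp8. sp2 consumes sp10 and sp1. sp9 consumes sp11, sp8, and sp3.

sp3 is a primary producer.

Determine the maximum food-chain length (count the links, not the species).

5 links

One longest chain: sp3 → sp10 → sp2 → sp6 → sp11 → sp9.
It has 6 species and 5 links.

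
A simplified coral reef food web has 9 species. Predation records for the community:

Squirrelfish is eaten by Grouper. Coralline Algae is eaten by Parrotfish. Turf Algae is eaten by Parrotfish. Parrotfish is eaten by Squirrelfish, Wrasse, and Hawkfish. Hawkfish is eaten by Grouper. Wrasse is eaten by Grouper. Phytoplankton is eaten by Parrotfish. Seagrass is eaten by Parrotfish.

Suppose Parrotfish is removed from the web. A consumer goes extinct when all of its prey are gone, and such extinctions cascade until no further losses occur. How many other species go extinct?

4

Remove Parrotfish.
Round 1: Wrasse (all prey gone), Hawkfish (all prey gone), Squirrelfish (all prey gone) → extinct.
Round 2: Grouper (all prey gone) → extinct.
No further losses. Total secondary extinctions: 4.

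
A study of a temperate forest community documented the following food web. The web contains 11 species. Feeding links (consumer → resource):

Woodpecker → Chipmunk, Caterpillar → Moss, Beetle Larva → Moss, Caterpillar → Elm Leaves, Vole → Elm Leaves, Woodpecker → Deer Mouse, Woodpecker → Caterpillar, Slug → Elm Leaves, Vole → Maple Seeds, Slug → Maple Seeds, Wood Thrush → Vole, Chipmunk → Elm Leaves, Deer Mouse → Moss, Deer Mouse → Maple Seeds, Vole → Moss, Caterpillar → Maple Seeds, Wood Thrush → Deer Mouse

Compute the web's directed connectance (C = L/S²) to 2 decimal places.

C = 0.14

The web has S = 11 species and L = 17 feeding links.
C = L / S² = 17 / 121 = 0.1405 ≈ 0.14.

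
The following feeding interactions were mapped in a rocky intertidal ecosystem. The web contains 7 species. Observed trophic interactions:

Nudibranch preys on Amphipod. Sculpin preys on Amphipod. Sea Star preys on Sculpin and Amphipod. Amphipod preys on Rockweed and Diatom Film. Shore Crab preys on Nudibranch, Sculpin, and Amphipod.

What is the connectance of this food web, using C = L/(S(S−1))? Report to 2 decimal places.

The web has S = 7 species and L = 9 feeding links.
C = L / (S(S−1)) = 9 / 42 = 0.2143 ≈ 0.21.

C = 0.21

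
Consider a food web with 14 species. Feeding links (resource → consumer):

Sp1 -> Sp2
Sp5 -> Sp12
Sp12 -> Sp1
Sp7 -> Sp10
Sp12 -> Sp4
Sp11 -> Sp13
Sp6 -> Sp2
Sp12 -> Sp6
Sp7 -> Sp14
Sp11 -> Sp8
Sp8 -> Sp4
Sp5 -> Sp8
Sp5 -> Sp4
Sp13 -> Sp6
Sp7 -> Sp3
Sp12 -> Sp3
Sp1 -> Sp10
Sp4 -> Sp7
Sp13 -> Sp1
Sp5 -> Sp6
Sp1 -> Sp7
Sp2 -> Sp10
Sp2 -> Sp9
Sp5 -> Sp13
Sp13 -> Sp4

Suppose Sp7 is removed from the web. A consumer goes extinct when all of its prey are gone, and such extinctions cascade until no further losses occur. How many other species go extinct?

Remove Sp7.
Round 1: Sp14 (all prey gone) → extinct.
No further losses. Total secondary extinctions: 1.

1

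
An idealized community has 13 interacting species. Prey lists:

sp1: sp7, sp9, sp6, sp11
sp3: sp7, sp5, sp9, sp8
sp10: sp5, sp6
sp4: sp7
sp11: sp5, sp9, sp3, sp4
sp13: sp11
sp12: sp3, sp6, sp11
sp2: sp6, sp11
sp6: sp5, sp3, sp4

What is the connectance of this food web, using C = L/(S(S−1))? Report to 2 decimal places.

C = 0.15

The web has S = 13 species and L = 24 feeding links.
C = L / (S(S−1)) = 24 / 156 = 0.1538 ≈ 0.15.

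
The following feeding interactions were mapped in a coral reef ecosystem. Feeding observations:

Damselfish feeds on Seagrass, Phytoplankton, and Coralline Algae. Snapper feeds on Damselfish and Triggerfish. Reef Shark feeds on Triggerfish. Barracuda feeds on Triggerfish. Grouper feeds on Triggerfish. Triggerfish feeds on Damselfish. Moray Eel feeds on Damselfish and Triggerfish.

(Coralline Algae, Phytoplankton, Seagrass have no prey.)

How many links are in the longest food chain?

One longest chain: Coralline Algae → Damselfish → Triggerfish → Reef Shark.
It has 4 species and 3 links.

3 links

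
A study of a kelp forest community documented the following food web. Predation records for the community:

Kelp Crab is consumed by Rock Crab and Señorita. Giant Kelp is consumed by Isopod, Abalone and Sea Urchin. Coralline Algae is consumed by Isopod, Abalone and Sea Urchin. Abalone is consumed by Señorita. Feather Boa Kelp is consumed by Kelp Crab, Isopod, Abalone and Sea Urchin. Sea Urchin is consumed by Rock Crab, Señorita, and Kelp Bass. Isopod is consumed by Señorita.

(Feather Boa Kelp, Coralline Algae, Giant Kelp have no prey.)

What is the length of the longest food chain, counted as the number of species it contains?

3 species

One longest chain: Feather Boa Kelp → Sea Urchin → Señorita.
It has 3 species and 2 links.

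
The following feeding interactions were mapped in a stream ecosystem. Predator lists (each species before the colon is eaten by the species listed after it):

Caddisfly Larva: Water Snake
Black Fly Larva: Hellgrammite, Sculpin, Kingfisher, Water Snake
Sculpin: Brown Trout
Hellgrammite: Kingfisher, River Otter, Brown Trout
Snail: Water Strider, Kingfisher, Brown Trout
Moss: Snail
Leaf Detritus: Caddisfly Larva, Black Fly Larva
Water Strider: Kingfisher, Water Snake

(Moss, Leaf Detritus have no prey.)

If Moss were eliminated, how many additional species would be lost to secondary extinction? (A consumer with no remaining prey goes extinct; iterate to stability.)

2

Remove Moss.
Round 1: Snail (all prey gone) → extinct.
Round 2: Water Strider (all prey gone) → extinct.
No further losses. Total secondary extinctions: 2.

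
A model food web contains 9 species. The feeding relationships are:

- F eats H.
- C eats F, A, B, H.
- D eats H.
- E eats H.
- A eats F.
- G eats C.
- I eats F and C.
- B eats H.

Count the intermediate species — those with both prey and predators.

Intermediate species (has both prey and predators): B, F, A, C.
Count: 4.

4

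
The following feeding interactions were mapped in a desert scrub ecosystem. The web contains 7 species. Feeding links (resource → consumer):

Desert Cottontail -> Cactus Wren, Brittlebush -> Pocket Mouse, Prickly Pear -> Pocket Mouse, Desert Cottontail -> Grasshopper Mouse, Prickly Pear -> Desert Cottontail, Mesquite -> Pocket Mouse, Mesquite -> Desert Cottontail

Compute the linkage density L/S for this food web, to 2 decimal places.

There are L = 7 links among S = 7 species.
L/S = 7/7 = 1.0000 ≈ 1.00.

L/S = 1.00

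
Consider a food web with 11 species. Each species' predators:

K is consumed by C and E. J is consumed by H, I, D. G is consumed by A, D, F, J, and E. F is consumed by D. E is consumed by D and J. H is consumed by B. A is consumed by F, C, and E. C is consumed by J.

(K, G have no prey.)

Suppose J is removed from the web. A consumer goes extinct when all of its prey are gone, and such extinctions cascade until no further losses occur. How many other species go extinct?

3

Remove J.
Round 1: I (all prey gone), H (all prey gone) → extinct.
Round 2: B (all prey gone) → extinct.
No further losses. Total secondary extinctions: 3.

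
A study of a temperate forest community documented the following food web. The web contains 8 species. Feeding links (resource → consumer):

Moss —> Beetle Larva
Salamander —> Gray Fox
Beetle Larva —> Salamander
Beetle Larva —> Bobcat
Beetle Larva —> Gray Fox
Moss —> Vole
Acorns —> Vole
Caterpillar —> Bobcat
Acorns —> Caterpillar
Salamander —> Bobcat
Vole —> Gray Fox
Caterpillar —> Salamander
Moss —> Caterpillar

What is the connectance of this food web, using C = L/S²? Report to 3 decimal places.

C = 0.203

The web has S = 8 species and L = 13 feeding links.
C = L / S² = 13 / 64 = 0.2031 ≈ 0.203.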